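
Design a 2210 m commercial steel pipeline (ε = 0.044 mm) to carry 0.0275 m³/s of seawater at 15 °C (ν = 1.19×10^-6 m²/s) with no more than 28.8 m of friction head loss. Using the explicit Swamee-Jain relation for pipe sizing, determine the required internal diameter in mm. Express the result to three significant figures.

D ≈ 156 mm

Swamee-Jain (Type III): D = 0.66·[ε^1.25·(LQ²/(gh_f))^4.75 + ν·Q^9.4·(L/(gh_f))^5.2]^0.04
LQ²/(gh_f) = 0.005916; L/(gh_f) = 7.822
Term 1 = ε^1.25·(…)^4.75 = 9.36×10^-17; Term 2 = ν·Q^9.4·(…)^5.2 = 1.12×10^-16
D = 0.66·(9.36×10^-17 + 1.12×10^-16)^0.04 = 0.1556 m = 156 mm
Check: V = 1.45 m/s, Re = 1.89×10^5, f = 0.01780, h_f = 26.9 m ≈ 28.8 m ✓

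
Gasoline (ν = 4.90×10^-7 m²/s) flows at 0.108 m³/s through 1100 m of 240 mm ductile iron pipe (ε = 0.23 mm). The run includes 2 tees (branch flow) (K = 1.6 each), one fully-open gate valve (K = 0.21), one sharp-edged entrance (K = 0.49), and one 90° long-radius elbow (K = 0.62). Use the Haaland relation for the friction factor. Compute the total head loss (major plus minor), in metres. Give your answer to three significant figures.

H_L ≈ 27.6 m

V = 4Q/(πD²) = 2.387 m/s; V²/2g = 0.2905 m
Re = 1.17×10^6, ε/D = 9.58×10^-4 → f = 0.01971 (Haaland)
Major: h_f = f(L/D)·V²/2g = 0.01971·4583·0.2905 = 26.24 m
Minor: ΣK = 4.52; h_m = ΣK·V²/2g = 1.313 m
Total H_L = 26.24 + 1.313 = 27.55 m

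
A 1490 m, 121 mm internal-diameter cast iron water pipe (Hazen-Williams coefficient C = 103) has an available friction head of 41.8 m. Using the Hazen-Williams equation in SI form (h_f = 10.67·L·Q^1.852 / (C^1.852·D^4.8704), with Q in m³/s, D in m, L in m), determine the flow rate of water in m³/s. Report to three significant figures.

Q ≈ 0.0161 m³/s

Rearranging: Q = [h_f·C^1.852·D^4.8704 / (10.67·L)]^(1/1.852)
Q = [41.8·103^1.852·0.121^4.8704 / (10.67·1490)]^0.540 = 0.01613 m³/s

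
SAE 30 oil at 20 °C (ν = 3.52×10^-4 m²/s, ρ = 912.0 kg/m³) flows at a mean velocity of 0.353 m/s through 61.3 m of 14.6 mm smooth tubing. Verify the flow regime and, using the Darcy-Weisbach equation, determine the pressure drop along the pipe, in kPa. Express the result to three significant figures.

Δp ≈ 1040 kPa

Re = VD/ν = 0.353·0.01460/3.52×10^-4 = 14.6 → laminar (Re < 2300)
f = 64/Re = 4.371
h_f = f(L/D)V²/(2g) = 4.371·(61.3/0.01460)·0.353²/(2·9.81) = 116.6 m
Δp = ρg·h_f = 912.0·9.81·116.6 = 1043 kPa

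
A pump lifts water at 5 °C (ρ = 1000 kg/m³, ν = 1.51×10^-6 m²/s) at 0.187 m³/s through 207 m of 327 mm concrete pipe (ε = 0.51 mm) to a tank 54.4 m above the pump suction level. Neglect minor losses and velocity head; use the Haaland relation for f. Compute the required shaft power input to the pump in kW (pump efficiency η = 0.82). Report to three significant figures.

V = 4Q/(πD²) = 2.227 m/s; Re = 4.82×10^5; ε/D = 0.00156; f = 0.02239
h_f = f(L/D)V²/2g = 3.581 m
Total head H = z + h_f = 54.4 + 3.581 = 57.98 m
P_hyd = ρgQH = 1000·9.81·0.187·57.98 = 106.4 kW
P_shaft = P_hyd/η = 106.4/0.82 = 129.7 kW

P_shaft ≈ 130 kW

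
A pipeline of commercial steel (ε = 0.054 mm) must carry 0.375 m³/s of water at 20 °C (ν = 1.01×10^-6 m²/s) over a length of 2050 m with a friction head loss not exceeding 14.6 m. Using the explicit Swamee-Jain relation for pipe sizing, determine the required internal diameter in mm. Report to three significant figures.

D ≈ 472 mm

Swamee-Jain (Type III): D = 0.66·[ε^1.25·(LQ²/(gh_f))^4.75 + ν·Q^9.4·(L/(gh_f))^5.2]^0.04
LQ²/(gh_f) = 2.013; L/(gh_f) = 14.31
Term 1 = ε^1.25·(…)^4.75 = 1.28×10^-4; Term 2 = ν·Q^9.4·(…)^5.2 = 1.02×10^-4
D = 0.66·(1.28×10^-4 + 1.02×10^-4)^0.04 = 0.4721 m = 472 mm
Check: V = 2.14 m/s, Re = 1.00×10^6, f = 0.01371, h_f = 13.9 m ≈ 14.6 m ✓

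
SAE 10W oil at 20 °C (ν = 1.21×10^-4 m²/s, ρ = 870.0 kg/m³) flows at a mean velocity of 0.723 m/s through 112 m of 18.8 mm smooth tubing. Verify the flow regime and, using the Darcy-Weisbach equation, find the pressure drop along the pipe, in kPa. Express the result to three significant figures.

Δp ≈ 772 kPa

Re = VD/ν = 0.723·0.01880/1.21×10^-4 = 112 → laminar (Re < 2300)
f = 64/Re = 0.5697
h_f = f(L/D)V²/(2g) = 0.5697·(112/0.01880)·0.723²/(2·9.81) = 90.43 m
Δp = ρg·h_f = 870.0·9.81·90.43 = 771.8 kPa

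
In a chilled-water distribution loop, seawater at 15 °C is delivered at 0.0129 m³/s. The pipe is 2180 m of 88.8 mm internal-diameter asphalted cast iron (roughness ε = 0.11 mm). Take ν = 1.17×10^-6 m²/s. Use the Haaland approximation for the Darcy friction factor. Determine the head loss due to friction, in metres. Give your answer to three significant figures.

V = 4Q/(πD²) = 4·0.0129/(π·0.0888²) = 2.083 m/s
Re = VD/ν = 2.083·0.0888/1.17×10^-6 = 1.58×10^5 → turbulent
ε/D = 0.11/88.8 = 0.00124
Haaland: f = 0.02208
h_f = f(L/D)V²/(2g) = 0.02208·(2180/0.0888)·2.083²/(2·9.81) = 119.9 m

h_f ≈ 120 m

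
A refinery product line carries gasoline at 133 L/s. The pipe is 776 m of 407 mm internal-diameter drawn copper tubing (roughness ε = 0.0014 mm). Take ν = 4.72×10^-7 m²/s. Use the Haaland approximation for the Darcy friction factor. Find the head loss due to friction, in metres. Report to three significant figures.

h_f ≈ 1.21 m

V = 4Q/(πD²) = 4·0.133/(π·0.407²) = 1.022 m/s
Re = VD/ν = 1.022·0.407/4.72×10^-7 = 8.82×10^5 → turbulent
ε/D = 0.0014/407 = 3.44×10^-6
Haaland: f = 0.01189
h_f = f(L/D)V²/(2g) = 0.01189·(776/0.407)·1.022²/(2·9.81) = 1.207 m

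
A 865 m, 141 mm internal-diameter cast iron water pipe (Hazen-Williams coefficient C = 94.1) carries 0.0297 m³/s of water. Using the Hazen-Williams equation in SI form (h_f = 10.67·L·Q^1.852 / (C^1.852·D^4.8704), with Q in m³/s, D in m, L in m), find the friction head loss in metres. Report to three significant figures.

h_f ≈ 42.2 m

h_f = 10.67·865·0.0297^1.852 / (94.1^1.852·0.141^4.8704) = 42.20 m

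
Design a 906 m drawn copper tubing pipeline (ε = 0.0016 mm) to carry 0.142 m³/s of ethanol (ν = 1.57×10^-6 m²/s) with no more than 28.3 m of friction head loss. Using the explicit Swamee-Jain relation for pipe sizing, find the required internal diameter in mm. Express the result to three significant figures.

D ≈ 238 mm

Swamee-Jain (Type III): D = 0.66·[ε^1.25·(LQ²/(gh_f))^4.75 + ν·Q^9.4·(L/(gh_f))^5.2]^0.04
LQ²/(gh_f) = 0.06580; L/(gh_f) = 3.263
Term 1 = ε^1.25·(…)^4.75 = 1.39×10^-13; Term 2 = ν·Q^9.4·(…)^5.2 = 7.92×10^-12
D = 0.66·(1.39×10^-13 + 7.92×10^-12)^0.04 = 0.2376 m = 238 mm
Check: V = 3.20 m/s, Re = 4.85×10^5, f = 0.01327, h_f = 26.5 m ≈ 28.3 m ✓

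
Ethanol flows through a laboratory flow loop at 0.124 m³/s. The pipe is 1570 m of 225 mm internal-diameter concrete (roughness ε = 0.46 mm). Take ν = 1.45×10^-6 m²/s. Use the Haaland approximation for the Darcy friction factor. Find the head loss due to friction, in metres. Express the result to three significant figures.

V = 4Q/(πD²) = 4·0.124/(π·0.225²) = 3.119 m/s
Re = VD/ν = 3.119·0.225/1.45×10^-6 = 4.84×10^5 → turbulent
ε/D = 0.46/225 = 0.00204
Haaland: f = 0.02393
h_f = f(L/D)V²/(2g) = 0.02393·(1570/0.225)·3.119²/(2·9.81) = 82.78 m

h_f ≈ 82.8 m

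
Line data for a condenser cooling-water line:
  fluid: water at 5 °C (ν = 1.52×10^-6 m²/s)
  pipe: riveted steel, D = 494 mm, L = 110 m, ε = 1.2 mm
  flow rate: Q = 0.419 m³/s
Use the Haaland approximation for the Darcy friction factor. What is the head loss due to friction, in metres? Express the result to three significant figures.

V = 4Q/(πD²) = 4·0.419/(π·0.494²) = 2.186 m/s
Re = VD/ν = 2.186·0.494/1.52×10^-6 = 7.10×10^5 → turbulent
ε/D = 1.2/494 = 0.00243
Haaland: f = 0.02493
h_f = f(L/D)V²/(2g) = 0.02493·(110/0.494)·2.186²/(2·9.81) = 1.352 m

h_f ≈ 1.35 m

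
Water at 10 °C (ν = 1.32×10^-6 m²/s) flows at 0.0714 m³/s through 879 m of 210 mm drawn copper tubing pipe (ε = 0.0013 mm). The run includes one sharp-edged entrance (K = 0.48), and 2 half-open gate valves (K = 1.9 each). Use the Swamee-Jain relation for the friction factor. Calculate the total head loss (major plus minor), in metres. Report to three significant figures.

H_L ≈ 13.8 m

V = 4Q/(πD²) = 2.061 m/s; V²/2g = 0.2166 m
Re = 3.28×10^5, ε/D = 6.19×10^-6 → f = 0.01421 (Swamee-Jain)
Major: h_f = f(L/D)·V²/2g = 0.01421·4186·0.2166 = 12.89 m
Minor: ΣK = 4.28; h_m = ΣK·V²/2g = 0.9270 m
Total H_L = 12.89 + 0.9270 = 13.81 m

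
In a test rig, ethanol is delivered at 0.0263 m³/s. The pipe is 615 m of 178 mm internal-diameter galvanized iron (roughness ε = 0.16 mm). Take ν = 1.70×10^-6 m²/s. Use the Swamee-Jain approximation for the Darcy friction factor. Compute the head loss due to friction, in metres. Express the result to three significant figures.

V = 4Q/(πD²) = 4·0.0263/(π·0.178²) = 1.057 m/s
Re = VD/ν = 1.057·0.178/1.70×10^-6 = 1.11×10^5 → turbulent
ε/D = 0.16/178 = 8.99×10^-4
Swamee-Jain: f = 0.02177
h_f = f(L/D)V²/(2g) = 0.02177·(615/0.178)·1.057²/(2·9.81) = 4.282 m

h_f ≈ 4.28 m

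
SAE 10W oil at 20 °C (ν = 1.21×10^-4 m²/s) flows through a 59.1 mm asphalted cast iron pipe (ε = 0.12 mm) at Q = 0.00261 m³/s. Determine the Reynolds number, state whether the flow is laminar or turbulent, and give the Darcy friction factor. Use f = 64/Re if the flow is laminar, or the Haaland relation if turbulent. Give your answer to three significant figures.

V = 4Q/(πD²) = 0.9514 m/s
Re = VD/ν = 0.9514·0.0591/1.21×10^-4 = 465
Re < 2300 → laminar → f = 64/Re = 0.1377

Re ≈ 465; laminar; f = 64/Re ≈ 0.138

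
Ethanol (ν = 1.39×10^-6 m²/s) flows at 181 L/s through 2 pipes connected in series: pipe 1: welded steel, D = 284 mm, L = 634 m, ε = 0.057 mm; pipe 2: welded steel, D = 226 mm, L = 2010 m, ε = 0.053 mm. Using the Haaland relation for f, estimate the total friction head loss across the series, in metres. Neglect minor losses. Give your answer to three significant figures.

Pipe 1: V = 2.857 m/s, Re = 5.84×10^5, ε/D = 2.01×10^-4, f = 0.01511, h_1 = f(L/D)V²/2g = 14.04 m
Pipe 2: V = 4.512 m/s, Re = 7.34×10^5, ε/D = 2.35×10^-4, f = 0.01521, h_2 = f(L/D)V²/2g = 140.4 m
Series → Q common, losses add: H = Σh = 154.4 m

H ≈ 154 m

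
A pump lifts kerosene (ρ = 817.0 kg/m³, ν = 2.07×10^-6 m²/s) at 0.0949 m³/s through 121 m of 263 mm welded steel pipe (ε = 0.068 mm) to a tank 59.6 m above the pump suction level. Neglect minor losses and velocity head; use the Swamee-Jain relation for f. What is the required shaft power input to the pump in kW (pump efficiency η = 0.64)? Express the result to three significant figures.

P_shaft ≈ 72.3 kW

V = 4Q/(πD²) = 1.747 m/s; Re = 2.22×10^5; ε/D = 2.59×10^-4; f = 0.01731
h_f = f(L/D)V²/2g = 1.239 m
Total head H = z + h_f = 59.6 + 1.239 = 60.84 m
P_hyd = ρgQH = 817.0·9.81·0.0949·60.84 = 46.27 kW
P_shaft = P_hyd/η = 46.27/0.64 = 72.30 kW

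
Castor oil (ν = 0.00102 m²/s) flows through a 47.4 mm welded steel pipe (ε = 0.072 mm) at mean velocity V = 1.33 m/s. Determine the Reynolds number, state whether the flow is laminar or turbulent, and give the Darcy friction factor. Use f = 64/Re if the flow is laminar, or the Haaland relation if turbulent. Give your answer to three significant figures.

Re = VD/ν = 1.330·0.0474/0.00102 = 61.8
Re < 2300 → laminar → f = 64/Re = 1.036

Re ≈ 61.8; laminar; f = 64/Re ≈ 1.04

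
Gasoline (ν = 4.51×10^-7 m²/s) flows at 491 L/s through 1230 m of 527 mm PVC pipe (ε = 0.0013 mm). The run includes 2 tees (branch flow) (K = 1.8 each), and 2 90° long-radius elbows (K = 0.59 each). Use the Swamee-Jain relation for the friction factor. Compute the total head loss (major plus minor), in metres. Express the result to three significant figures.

H_L ≈ 7.29 m

V = 4Q/(πD²) = 2.251 m/s; V²/2g = 0.2583 m
Re = 2.63×10^6, ε/D = 2.47×10^-6 → f = 0.01004 (Swamee-Jain)
Major: h_f = f(L/D)·V²/2g = 0.01004·2334·0.2583 = 6.052 m
Minor: ΣK = 4.78; h_m = ΣK·V²/2g = 1.234 m
Total H_L = 6.052 + 1.234 = 7.286 m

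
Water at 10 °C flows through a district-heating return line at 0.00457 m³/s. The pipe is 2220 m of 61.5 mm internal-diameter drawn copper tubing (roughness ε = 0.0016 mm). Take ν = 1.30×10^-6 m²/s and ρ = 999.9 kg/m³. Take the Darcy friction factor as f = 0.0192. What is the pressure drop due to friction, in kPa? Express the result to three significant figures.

Δp ≈ 820 kPa

V = 4Q/(πD²) = 4·0.00457/(π·0.0615²) = 1.538 m/s
h_f = f(L/D)V²/(2g) = 0.01920·(2220/0.0615)·1.538²/(2·9.81) = 83.61 m
Δp = ρg·h_f = 999.9·9.81·83.61 = 820.1 kPa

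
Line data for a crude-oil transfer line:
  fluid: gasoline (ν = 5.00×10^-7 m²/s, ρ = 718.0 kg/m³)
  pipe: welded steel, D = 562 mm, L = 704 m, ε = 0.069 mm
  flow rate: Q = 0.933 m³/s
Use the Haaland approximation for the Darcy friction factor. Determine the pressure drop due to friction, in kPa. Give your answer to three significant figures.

V = 4Q/(πD²) = 4·0.933/(π·0.562²) = 3.761 m/s
Re = VD/ν = 3.761·0.562/5.00×10^-7 = 4.23×10^6 → turbulent
ε/D = 0.069/562 = 1.23×10^-4
Haaland: f = 0.01280
h_f = f(L/D)V²/(2g) = 0.01280·(704/0.562)·3.761²/(2·9.81) = 11.56 m
Δp = ρg·h_f = 718.0·9.81·11.56 = 81.45 kPa

Δp ≈ 81.4 kPa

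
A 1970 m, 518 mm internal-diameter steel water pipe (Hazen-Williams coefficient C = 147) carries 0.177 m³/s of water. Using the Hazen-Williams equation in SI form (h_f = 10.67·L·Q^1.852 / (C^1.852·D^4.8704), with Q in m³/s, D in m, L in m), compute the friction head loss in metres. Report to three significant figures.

h_f ≈ 2.03 m

h_f = 10.67·1970·0.177^1.852 / (147^1.852·0.518^4.8704) = 2.029 m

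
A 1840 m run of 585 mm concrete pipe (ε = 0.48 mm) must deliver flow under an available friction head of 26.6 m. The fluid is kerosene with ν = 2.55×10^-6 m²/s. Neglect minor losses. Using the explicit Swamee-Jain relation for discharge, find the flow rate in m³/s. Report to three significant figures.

Q ≈ 0.789 m³/s

Swamee-Jain (Type II): Q = -0.965·√(gD⁵h_f/L)·ln[ε/(3.7D) + √(3.17ν²L/(gD³h_f))]
√(gD⁵h_f/L) = √(9.81·0.585⁵·26.6/1840) = 0.09857
ε/(3.7D) = 2.22×10^-4; √(3.17ν²L/(gD³h_f)) = 2.69×10^-5
Q = -0.965·0.09857·ln(2.487×10^-4) = 0.7894 m³/s
Check: V = 2.94 m/s, Re = 6.74×10^5, f = 0.01935, h_f = 26.8 m ≈ 26.6 m ✓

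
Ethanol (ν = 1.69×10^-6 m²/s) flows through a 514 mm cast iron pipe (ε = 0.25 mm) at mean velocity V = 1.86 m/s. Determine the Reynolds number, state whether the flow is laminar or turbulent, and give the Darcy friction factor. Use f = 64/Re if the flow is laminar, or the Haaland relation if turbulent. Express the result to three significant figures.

Re = VD/ν = 1.860·0.514/1.69×10^-6 = 5.66×10^5
Re > 4000 → turbulent; ε/D = 4.86×10^-4
Haaland: f = 0.01740

Re ≈ 5.66×10^5; turbulent; f ≈ 0.0174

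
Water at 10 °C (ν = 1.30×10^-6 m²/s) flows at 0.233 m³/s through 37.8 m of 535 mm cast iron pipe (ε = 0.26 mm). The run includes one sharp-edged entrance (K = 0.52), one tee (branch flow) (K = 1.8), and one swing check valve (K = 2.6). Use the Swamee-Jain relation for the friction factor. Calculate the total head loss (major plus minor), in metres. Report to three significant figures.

H_L ≈ 0.338 m

V = 4Q/(πD²) = 1.036 m/s; V²/2g = 0.05475 m
Re = 4.27×10^5, ε/D = 4.86×10^-4 → f = 0.01784 (Swamee-Jain)
Major: h_f = f(L/D)·V²/2g = 0.01784·70.65·0.05475 = 0.06902 m
Minor: ΣK = 4.92; h_m = ΣK·V²/2g = 0.2694 m
Total H_L = 0.06902 + 0.2694 = 0.3384 m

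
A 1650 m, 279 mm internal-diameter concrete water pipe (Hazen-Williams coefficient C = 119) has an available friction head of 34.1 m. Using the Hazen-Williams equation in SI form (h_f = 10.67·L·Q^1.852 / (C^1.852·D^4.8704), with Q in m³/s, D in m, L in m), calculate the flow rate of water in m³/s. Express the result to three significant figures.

Q ≈ 0.142 m³/s

Rearranging: Q = [h_f·C^1.852·D^4.8704 / (10.67·L)]^(1/1.852)
Q = [34.1·119^1.852·0.279^4.8704 / (10.67·1650)]^0.540 = 0.1422 m³/s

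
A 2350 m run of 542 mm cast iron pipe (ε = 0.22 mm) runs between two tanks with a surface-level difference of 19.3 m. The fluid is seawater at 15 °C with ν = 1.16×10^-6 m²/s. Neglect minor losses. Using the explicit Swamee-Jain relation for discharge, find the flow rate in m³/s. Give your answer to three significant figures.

Swamee-Jain (Type II): Q = -0.965·√(gD⁵h_f/L)·ln[ε/(3.7D) + √(3.17ν²L/(gD³h_f))]
√(gD⁵h_f/L) = √(9.81·0.542⁵·19.3/2350) = 0.06139
ε/(3.7D) = 1.10×10^-4; √(3.17ν²L/(gD³h_f)) = 1.82×10^-5
Q = -0.965·0.06139·ln(1.279×10^-4) = 0.5310 m³/s
Check: V = 2.30 m/s, Re = 1.08×10^6, f = 0.01659, h_f = 19.4 m ≈ 19.3 m ✓

Q ≈ 0.531 m³/s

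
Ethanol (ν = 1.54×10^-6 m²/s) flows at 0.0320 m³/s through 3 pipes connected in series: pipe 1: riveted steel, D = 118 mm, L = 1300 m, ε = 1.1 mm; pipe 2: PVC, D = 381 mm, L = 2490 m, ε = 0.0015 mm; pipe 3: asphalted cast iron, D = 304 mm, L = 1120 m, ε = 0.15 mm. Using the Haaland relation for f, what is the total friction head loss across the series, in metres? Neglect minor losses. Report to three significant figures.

H ≈ 181 m

Pipe 1: V = 2.926 m/s, Re = 2.24×10^5, ε/D = 0.00932, f = 0.03736, h_1 = f(L/D)V²/2g = 179.6 m
Pipe 2: V = 0.2807 m/s, Re = 6.94×10^4, ε/D = 3.94×10^-6, f = 0.01927, h_2 = f(L/D)V²/2g = 0.5058 m
Pipe 3: V = 0.4409 m/s, Re = 8.70×10^4, ε/D = 4.93×10^-4, f = 0.02041, h_3 = f(L/D)V²/2g = 0.7450 m
Series → Q common, losses add: H = Σh = 180.9 m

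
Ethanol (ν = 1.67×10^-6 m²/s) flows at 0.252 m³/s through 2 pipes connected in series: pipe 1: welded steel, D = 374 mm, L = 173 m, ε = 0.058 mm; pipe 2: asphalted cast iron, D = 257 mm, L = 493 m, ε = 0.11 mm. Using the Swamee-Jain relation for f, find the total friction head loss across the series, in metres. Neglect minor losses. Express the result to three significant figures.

Pipe 1: V = 2.294 m/s, Re = 5.14×10^5, ε/D = 1.55×10^-4, f = 0.01503, h_1 = f(L/D)V²/2g = 1.865 m
Pipe 2: V = 4.858 m/s, Re = 7.48×10^5, ε/D = 4.28×10^-4, f = 0.01698, h_2 = f(L/D)V²/2g = 39.17 m
Series → Q common, losses add: H = Σh = 41.03 m

H ≈ 41.0 m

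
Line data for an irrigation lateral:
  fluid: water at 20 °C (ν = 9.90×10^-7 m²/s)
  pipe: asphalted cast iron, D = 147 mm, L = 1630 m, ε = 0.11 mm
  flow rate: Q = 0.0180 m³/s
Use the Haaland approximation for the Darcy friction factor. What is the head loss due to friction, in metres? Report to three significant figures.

V = 4Q/(πD²) = 4·0.0180/(π·0.147²) = 1.061 m/s
Re = VD/ν = 1.061·0.147/9.90×10^-7 = 1.57×10^5 → turbulent
ε/D = 0.11/147 = 7.48×10^-4
Haaland: f = 0.02019
h_f = f(L/D)V²/(2g) = 0.02019·(1630/0.147)·1.061²/(2·9.81) = 12.84 m

h_f ≈ 12.8 m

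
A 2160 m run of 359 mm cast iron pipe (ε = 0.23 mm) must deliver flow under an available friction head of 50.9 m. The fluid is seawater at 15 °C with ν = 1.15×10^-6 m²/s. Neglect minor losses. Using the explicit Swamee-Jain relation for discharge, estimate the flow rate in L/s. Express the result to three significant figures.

Swamee-Jain (Type II): Q = -0.965·√(gD⁵h_f/L)·ln[ε/(3.7D) + √(3.17ν²L/(gD³h_f))]
√(gD⁵h_f/L) = √(9.81·0.359⁵·50.9/2160) = 0.03713
ε/(3.7D) = 1.73×10^-4; √(3.17ν²L/(gD³h_f)) = 1.98×10^-5
Q = -0.965·0.03713·ln(1.930×10^-4) = 0.3064 m³/s
Check: V = 3.03 m/s, Re = 9.45×10^5, f = 0.01821, h_f = 51.2 m ≈ 50.9 m ✓

Q ≈ 306 L/s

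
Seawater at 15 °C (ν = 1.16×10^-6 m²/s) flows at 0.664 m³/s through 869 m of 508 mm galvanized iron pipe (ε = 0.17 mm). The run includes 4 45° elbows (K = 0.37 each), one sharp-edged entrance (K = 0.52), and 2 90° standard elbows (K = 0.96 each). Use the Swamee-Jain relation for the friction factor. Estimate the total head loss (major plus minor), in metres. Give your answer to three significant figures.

H_L ≈ 17.0 m

V = 4Q/(πD²) = 3.276 m/s; V²/2g = 0.5470 m
Re = 1.43×10^6, ε/D = 3.35×10^-4 → f = 0.01586 (Swamee-Jain)
Major: h_f = f(L/D)·V²/2g = 0.01586·1711·0.5470 = 14.84 m
Minor: ΣK = 3.92; h_m = ΣK·V²/2g = 2.144 m
Total H_L = 14.84 + 2.144 = 16.98 m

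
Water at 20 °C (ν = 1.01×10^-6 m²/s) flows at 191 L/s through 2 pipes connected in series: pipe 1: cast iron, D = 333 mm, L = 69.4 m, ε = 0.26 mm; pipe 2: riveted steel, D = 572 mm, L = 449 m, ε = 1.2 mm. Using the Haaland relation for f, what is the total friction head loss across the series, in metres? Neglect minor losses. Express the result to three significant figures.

H ≈ 1.50 m

Pipe 1: V = 2.193 m/s, Re = 7.23×10^5, ε/D = 7.81×10^-4, f = 0.01898, h_1 = f(L/D)V²/2g = 0.9695 m
Pipe 2: V = 0.7433 m/s, Re = 4.21×10^5, ε/D = 0.00210, f = 0.02414, h_2 = f(L/D)V²/2g = 0.5335 m
Series → Q common, losses add: H = Σh = 1.503 m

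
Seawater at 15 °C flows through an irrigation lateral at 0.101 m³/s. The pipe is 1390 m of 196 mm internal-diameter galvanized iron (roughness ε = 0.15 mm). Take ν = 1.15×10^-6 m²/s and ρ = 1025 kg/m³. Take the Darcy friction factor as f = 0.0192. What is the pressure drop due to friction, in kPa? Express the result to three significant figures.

Δp ≈ 782 kPa

V = 4Q/(πD²) = 4·0.101/(π·0.196²) = 3.347 m/s
h_f = f(L/D)V²/(2g) = 0.01920·(1390/0.196)·3.347²/(2·9.81) = 77.77 m
Δp = ρg·h_f = 1025·9.81·77.77 = 782.0 kPa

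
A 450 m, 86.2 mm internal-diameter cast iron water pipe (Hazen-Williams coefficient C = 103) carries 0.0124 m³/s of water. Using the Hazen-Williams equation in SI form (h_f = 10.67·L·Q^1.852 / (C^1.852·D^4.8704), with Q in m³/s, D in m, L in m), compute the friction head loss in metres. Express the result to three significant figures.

h_f ≈ 40.5 m

h_f = 10.67·450·0.0124^1.852 / (103^1.852·0.0862^4.8704) = 40.47 m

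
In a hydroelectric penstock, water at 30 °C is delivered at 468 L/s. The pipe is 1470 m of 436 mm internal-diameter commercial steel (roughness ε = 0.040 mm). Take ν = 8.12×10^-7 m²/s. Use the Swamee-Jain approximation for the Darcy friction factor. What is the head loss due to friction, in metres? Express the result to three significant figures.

h_f ≈ 21.7 m

V = 4Q/(πD²) = 4·0.468/(π·0.436²) = 3.135 m/s
Re = VD/ν = 3.135·0.436/8.12×10^-7 = 1.68×10^6 → turbulent
ε/D = 0.040/436 = 9.17×10^-5
Swamee-Jain: f = 0.01287
h_f = f(L/D)V²/(2g) = 0.01287·(1470/0.436)·3.135²/(2·9.81) = 21.73 m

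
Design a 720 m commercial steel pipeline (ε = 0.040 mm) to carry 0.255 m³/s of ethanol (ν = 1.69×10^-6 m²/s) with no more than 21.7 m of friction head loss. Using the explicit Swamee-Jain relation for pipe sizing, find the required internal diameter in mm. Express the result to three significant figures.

Swamee-Jain (Type III): D = 0.66·[ε^1.25·(LQ²/(gh_f))^4.75 + ν·Q^9.4·(L/(gh_f))^5.2]^0.04
LQ²/(gh_f) = 0.2199; L/(gh_f) = 3.382
Term 1 = ε^1.25·(…)^4.75 = 2.39×10^-9; Term 2 = ν·Q^9.4·(…)^5.2 = 2.52×10^-9
D = 0.66·(2.39×10^-9 + 2.52×10^-9)^0.04 = 0.3070 m = 307 mm
Check: V = 3.44 m/s, Re = 6.26×10^5, f = 0.01448, h_f = 20.5 m ≈ 21.7 m ✓

D ≈ 307 mm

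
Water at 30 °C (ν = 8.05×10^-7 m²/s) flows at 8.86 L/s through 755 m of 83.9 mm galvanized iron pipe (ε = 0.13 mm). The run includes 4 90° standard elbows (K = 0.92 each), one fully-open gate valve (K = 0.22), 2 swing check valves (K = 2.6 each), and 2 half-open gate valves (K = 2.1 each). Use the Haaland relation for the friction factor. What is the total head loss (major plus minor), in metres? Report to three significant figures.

V = 4Q/(πD²) = 1.603 m/s; V²/2g = 0.1309 m
Re = 1.67×10^5, ε/D = 0.00155 → f = 0.02305 (Haaland)
Major: h_f = f(L/D)·V²/2g = 0.02305·8999·0.1309 = 27.16 m
Minor: ΣK = 13.3; h_m = ΣK·V²/2g = 1.741 m
Total H_L = 27.16 + 1.741 = 28.90 m

H_L ≈ 28.9 m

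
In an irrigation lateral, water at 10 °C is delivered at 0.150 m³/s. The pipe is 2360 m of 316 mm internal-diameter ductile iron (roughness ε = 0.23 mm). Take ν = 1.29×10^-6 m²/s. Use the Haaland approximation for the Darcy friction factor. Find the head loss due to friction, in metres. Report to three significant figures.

h_f ≈ 26.4 m

V = 4Q/(πD²) = 4·0.150/(π·0.316²) = 1.913 m/s
Re = VD/ν = 1.913·0.316/1.29×10^-6 = 4.69×10^5 → turbulent
ε/D = 0.23/316 = 7.28×10^-4
Haaland: f = 0.01893
h_f = f(L/D)V²/(2g) = 0.01893·(2360/0.316)·1.913²/(2·9.81) = 26.36 m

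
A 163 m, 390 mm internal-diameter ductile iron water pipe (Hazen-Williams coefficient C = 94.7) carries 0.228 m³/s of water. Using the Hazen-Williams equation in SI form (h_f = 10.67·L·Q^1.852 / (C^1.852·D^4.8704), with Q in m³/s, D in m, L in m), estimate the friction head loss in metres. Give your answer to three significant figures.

h_f ≈ 2.41 m

h_f = 10.67·163·0.228^1.852 / (94.7^1.852·0.390^4.8704) = 2.414 m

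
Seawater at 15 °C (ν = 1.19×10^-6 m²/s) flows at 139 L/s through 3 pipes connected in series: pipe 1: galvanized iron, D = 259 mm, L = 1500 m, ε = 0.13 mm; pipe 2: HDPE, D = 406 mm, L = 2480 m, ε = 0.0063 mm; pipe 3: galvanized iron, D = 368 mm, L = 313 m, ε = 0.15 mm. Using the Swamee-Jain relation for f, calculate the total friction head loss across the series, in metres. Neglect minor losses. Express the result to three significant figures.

Pipe 1: V = 2.638 m/s, Re = 5.74×10^5, ε/D = 5.02×10^-4, f = 0.01767, h_1 = f(L/D)V²/2g = 36.31 m
Pipe 2: V = 1.074 m/s, Re = 3.66×10^5, ε/D = 1.55×10^-5, f = 0.01406, h_2 = f(L/D)V²/2g = 5.045 m
Pipe 3: V = 1.307 m/s, Re = 4.04×10^5, ε/D = 4.08×10^-4, f = 0.01740, h_3 = f(L/D)V²/2g = 1.288 m
Series → Q common, losses add: H = Σh = 42.64 m

H ≈ 42.6 m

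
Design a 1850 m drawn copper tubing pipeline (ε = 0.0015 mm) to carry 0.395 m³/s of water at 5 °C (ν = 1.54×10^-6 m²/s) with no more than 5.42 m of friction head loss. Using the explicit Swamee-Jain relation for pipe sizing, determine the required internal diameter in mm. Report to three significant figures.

Swamee-Jain (Type III): D = 0.66·[ε^1.25·(LQ²/(gh_f))^4.75 + ν·Q^9.4·(L/(gh_f))^5.2]^0.04
LQ²/(gh_f) = 5.429; L/(gh_f) = 34.79
Term 1 = ε^1.25·(…)^4.75 = 1.62×10^-4; Term 2 = ν·Q^9.4·(…)^5.2 = 0.0258
D = 0.66·(1.62×10^-4 + 0.0258)^0.04 = 0.5703 m = 570 mm
Check: V = 1.55 m/s, Re = 5.73×10^5, f = 0.01283, h_f = 5.07 m ≈ 5.42 m ✓

D ≈ 570 mm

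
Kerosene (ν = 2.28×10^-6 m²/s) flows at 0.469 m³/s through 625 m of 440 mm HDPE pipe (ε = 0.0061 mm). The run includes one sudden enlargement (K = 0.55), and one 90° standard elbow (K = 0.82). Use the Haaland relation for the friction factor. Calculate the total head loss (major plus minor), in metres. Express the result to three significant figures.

V = 4Q/(πD²) = 3.084 m/s; V²/2g = 0.4849 m
Re = 5.95×10^5, ε/D = 1.39×10^-5 → f = 0.01285 (Haaland)
Major: h_f = f(L/D)·V²/2g = 0.01285·1420·0.4849 = 8.848 m
Minor: ΣK = 1.37; h_m = ΣK·V²/2g = 0.6643 m
Total H_L = 8.848 + 0.6643 = 9.512 m

H_L ≈ 9.51 m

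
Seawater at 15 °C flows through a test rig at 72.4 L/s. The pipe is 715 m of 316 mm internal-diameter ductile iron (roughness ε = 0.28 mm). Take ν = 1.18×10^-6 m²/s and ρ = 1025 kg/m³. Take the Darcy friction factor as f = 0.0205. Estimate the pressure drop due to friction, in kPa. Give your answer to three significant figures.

Δp ≈ 20.3 kPa

V = 4Q/(πD²) = 4·0.0724/(π·0.316²) = 0.9232 m/s
h_f = f(L/D)V²/(2g) = 0.02050·(715/0.316)·0.9232²/(2·9.81) = 2.015 m
Δp = ρg·h_f = 1025·9.81·2.015 = 20.26 kPa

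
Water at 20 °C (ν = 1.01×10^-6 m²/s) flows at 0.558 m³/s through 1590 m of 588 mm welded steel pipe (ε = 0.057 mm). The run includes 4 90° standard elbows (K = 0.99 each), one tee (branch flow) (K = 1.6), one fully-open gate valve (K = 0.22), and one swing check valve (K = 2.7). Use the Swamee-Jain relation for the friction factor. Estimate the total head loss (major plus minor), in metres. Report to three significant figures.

H_L ≈ 9.55 m

V = 4Q/(πD²) = 2.055 m/s; V²/2g = 0.2152 m
Re = 1.20×10^6, ε/D = 9.69×10^-5 → f = 0.01327 (Swamee-Jain)
Major: h_f = f(L/D)·V²/2g = 0.01327·2704·0.2152 = 7.722 m
Minor: ΣK = 8.48; h_m = ΣK·V²/2g = 1.825 m
Total H_L = 7.722 + 1.825 = 9.547 m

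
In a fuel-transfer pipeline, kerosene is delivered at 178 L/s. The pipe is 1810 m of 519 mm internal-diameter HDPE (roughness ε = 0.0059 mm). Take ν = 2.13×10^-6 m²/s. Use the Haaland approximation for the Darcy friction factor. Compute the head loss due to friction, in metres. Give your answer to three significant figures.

h_f ≈ 1.95 m

V = 4Q/(πD²) = 4·0.178/(π·0.519²) = 0.8414 m/s
Re = VD/ν = 0.8414·0.519/2.13×10^-6 = 2.05×10^5 → turbulent
ε/D = 0.0059/519 = 1.14×10^-5
Haaland: f = 0.01549
h_f = f(L/D)V²/(2g) = 0.01549·(1810/0.519)·0.8414²/(2·9.81) = 1.950 m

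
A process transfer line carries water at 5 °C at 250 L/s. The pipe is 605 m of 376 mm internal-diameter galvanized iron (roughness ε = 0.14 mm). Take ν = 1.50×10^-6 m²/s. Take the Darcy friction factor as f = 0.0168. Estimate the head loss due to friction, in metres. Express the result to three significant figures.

h_f ≈ 6.98 m

V = 4Q/(πD²) = 4·0.250/(π·0.376²) = 2.252 m/s
h_f = f(L/D)V²/(2g) = 0.01680·(605/0.376)·2.252²/(2·9.81) = 6.984 m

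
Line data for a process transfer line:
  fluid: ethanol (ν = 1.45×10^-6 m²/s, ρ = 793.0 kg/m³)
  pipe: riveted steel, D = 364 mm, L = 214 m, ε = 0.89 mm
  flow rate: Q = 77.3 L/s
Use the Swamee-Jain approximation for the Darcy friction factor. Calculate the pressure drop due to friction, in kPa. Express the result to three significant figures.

Δp ≈ 3.31 kPa

V = 4Q/(πD²) = 4·0.0773/(π·0.364²) = 0.7428 m/s
Re = VD/ν = 0.7428·0.364/1.45×10^-6 = 1.86×10^5 → turbulent
ε/D = 0.89/364 = 0.00245
Swamee-Jain: f = 0.02574
h_f = f(L/D)V²/(2g) = 0.02574·(214/0.364)·0.7428²/(2·9.81) = 0.4255 m
Δp = ρg·h_f = 793.0·9.81·0.4255 = 3.310 kPa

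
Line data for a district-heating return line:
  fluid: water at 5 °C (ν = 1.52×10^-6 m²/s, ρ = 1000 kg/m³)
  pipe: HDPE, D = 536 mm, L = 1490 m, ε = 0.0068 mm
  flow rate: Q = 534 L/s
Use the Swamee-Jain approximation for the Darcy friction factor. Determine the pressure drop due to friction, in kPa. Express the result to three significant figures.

Δp ≈ 95.3 kPa

V = 4Q/(πD²) = 4·0.534/(π·0.536²) = 2.367 m/s
Re = VD/ν = 2.367·0.536/1.52×10^-6 = 8.35×10^5 → turbulent
ε/D = 0.0068/536 = 1.27×10^-5
Swamee-Jain: f = 0.01225
h_f = f(L/D)V²/(2g) = 0.01225·(1490/0.536)·2.367²/(2·9.81) = 9.718 m
Δp = ρg·h_f = 1000·9.81·9.718 = 95.33 kPa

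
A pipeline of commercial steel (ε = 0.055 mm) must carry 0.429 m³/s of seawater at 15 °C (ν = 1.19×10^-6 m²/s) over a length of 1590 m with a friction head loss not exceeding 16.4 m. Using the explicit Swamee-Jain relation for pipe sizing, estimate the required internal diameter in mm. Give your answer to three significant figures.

D ≈ 463 mm

Swamee-Jain (Type III): D = 0.66·[ε^1.25·(LQ²/(gh_f))^4.75 + ν·Q^9.4·(L/(gh_f))^5.2]^0.04
LQ²/(gh_f) = 1.819; L/(gh_f) = 9.883
Term 1 = ε^1.25·(…)^4.75 = 8.12×10^-5; Term 2 = ν·Q^9.4·(…)^5.2 = 6.22×10^-5
D = 0.66·(8.12×10^-5 + 6.22×10^-5)^0.04 = 0.4632 m = 463 mm
Check: V = 2.55 m/s, Re = 9.91×10^5, f = 0.01378, h_f = 15.6 m ≈ 16.4 m ✓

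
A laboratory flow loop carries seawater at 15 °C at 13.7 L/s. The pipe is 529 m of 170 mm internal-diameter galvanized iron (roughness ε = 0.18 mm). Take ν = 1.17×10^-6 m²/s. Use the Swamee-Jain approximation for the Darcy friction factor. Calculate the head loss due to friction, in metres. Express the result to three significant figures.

h_f ≈ 1.32 m

V = 4Q/(πD²) = 4·0.0137/(π·0.170²) = 0.6036 m/s
Re = VD/ν = 0.6036·0.170/1.17×10^-6 = 8.77×10^4 → turbulent
ε/D = 0.18/170 = 0.00106
Swamee-Jain: f = 0.02283
h_f = f(L/D)V²/(2g) = 0.02283·(529/0.170)·0.6036²/(2·9.81) = 1.319 m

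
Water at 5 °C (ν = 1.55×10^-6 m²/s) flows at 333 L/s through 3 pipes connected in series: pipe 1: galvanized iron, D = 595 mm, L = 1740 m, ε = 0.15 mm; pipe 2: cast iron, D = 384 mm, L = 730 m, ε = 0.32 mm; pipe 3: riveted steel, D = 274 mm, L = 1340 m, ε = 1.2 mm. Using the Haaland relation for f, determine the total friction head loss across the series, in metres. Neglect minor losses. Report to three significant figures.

H ≈ 252 m

Pipe 1: V = 1.198 m/s, Re = 4.60×10^5, ε/D = 2.52×10^-4, f = 0.01586, h_1 = f(L/D)V²/2g = 3.390 m
Pipe 2: V = 2.875 m/s, Re = 7.12×10^5, ε/D = 8.33×10^-4, f = 0.01925, h_2 = f(L/D)V²/2g = 15.42 m
Pipe 3: V = 5.647 m/s, Re = 9.98×10^5, ε/D = 0.00438, f = 0.02934, h_3 = f(L/D)V²/2g = 233.2 m
Series → Q common, losses add: H = Σh = 252.1 m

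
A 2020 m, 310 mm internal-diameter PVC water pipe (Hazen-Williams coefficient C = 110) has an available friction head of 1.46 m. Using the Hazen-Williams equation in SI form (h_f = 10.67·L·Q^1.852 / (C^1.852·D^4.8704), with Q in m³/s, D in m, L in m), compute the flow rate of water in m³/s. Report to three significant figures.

Q ≈ 0.0284 m³/s

Rearranging: Q = [h_f·C^1.852·D^4.8704 / (10.67·L)]^(1/1.852)
Q = [1.46·110^1.852·0.310^4.8704 / (10.67·2020)]^0.540 = 0.02835 m³/s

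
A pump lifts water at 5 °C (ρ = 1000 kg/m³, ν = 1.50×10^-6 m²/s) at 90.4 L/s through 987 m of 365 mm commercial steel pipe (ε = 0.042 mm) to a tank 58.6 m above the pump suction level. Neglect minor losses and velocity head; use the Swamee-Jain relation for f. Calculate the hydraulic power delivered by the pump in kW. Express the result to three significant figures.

P_hyd ≈ 53.5 kW

V = 4Q/(πD²) = 0.8640 m/s; Re = 2.10×10^5; ε/D = 1.15×10^-4; f = 0.01638
h_f = f(L/D)V²/2g = 1.686 m
Total head H = z + h_f = 58.6 + 1.686 = 60.29 m
P_hyd = ρgQH = 1000·9.81·0.0904·60.29 = 53.46 kW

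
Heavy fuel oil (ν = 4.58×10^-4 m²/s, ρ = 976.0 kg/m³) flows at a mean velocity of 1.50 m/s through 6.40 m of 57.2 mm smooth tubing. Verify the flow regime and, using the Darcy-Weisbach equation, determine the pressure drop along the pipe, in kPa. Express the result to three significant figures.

Re = VD/ν = 1.50·0.05720/4.58×10^-4 = 187 → laminar (Re < 2300)
f = 64/Re = 0.3416
h_f = f(L/D)V²/(2g) = 0.3416·(6.40/0.05720)·1.50²/(2·9.81) = 4.384 m
Δp = ρg·h_f = 976.0·9.81·4.384 = 41.97 kPa

Δp ≈ 42.0 kPa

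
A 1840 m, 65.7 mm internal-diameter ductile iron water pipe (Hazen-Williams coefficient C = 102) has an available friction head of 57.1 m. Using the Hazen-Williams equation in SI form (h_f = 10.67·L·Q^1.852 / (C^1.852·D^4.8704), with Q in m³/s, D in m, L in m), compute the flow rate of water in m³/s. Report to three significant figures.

Q ≈ 0.00338 m³/s

Rearranging: Q = [h_f·C^1.852·D^4.8704 / (10.67·L)]^(1/1.852)
Q = [57.1·102^1.852·0.0657^4.8704 / (10.67·1840)]^0.540 = 0.003385 m³/s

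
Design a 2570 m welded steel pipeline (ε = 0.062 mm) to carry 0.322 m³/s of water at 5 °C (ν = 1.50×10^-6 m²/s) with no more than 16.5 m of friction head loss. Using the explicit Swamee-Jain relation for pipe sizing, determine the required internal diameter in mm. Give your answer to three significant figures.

D ≈ 460 mm

Swamee-Jain (Type III): D = 0.66·[ε^1.25·(LQ²/(gh_f))^4.75 + ν·Q^9.4·(L/(gh_f))^5.2]^0.04
LQ²/(gh_f) = 1.646; L/(gh_f) = 15.88
Term 1 = ε^1.25·(…)^4.75 = 5.87×10^-5; Term 2 = ν·Q^9.4·(…)^5.2 = 6.22×10^-5
D = 0.66·(5.87×10^-5 + 6.22×10^-5)^0.04 = 0.4601 m = 460 mm
Check: V = 1.94 m/s, Re = 5.94×10^5, f = 0.01461, h_f = 15.6 m ≈ 16.5 m ✓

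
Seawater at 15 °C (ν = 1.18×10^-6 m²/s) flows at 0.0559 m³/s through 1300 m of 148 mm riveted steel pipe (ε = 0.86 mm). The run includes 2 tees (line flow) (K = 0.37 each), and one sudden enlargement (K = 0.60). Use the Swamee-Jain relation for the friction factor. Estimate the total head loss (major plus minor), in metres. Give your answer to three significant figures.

H_L ≈ 153 m

V = 4Q/(πD²) = 3.249 m/s; V²/2g = 0.5381 m
Re = 4.08×10^5, ε/D = 0.00581 → f = 0.03212 (Swamee-Jain)
Major: h_f = f(L/D)·V²/2g = 0.03212·8784·0.5381 = 151.8 m
Minor: ΣK = 1.34; h_m = ΣK·V²/2g = 0.7211 m
Total H_L = 151.8 + 0.7211 = 152.5 m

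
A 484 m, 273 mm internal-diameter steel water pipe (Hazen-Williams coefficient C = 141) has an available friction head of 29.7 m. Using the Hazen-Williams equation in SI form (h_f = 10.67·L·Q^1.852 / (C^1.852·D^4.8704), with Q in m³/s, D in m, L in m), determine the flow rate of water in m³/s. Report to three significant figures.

Q ≈ 0.286 m³/s

Rearranging: Q = [h_f·C^1.852·D^4.8704 / (10.67·L)]^(1/1.852)
Q = [29.7·141^1.852·0.273^4.8704 / (10.67·484)]^0.540 = 0.2863 m³/s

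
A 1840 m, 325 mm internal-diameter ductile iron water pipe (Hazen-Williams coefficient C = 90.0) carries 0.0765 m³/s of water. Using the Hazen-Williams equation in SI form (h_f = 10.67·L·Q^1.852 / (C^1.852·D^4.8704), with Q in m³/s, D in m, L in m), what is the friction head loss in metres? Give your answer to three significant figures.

h_f = 10.67·1840·0.0765^1.852 / (90.0^1.852·0.325^4.8704) = 9.629 m

h_f ≈ 9.63 m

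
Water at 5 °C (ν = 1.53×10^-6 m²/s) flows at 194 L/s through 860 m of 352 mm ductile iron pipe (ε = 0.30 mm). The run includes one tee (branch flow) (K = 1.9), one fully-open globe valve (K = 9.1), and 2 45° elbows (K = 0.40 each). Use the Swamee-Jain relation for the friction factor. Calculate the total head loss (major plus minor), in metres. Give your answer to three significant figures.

H_L ≈ 12.2 m

V = 4Q/(πD²) = 1.994 m/s; V²/2g = 0.2026 m
Re = 4.59×10^5, ε/D = 8.52×10^-4 → f = 0.01974 (Swamee-Jain)
Major: h_f = f(L/D)·V²/2g = 0.01974·2443·0.2026 = 9.771 m
Minor: ΣK = 11.8; h_m = ΣK·V²/2g = 2.390 m
Total H_L = 9.771 + 2.390 = 12.16 m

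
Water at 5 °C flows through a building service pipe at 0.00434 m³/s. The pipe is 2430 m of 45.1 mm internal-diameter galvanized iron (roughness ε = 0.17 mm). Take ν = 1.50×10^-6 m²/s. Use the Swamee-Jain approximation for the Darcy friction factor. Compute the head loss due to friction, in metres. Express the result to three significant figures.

V = 4Q/(πD²) = 4·0.00434/(π·0.0451²) = 2.717 m/s
Re = VD/ν = 2.717·0.0451/1.50×10^-6 = 8.17×10^4 → turbulent
ε/D = 0.17/45.1 = 0.00377
Swamee-Jain: f = 0.02957
h_f = f(L/D)V²/(2g) = 0.02957·(2430/0.0451)·2.717²/(2·9.81) = 599.3 m

h_f ≈ 599 m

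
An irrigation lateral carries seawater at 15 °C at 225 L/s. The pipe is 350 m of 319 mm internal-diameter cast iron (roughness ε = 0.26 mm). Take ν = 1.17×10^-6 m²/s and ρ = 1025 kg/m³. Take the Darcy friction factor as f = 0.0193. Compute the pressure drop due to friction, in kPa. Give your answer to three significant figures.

Δp ≈ 86.0 kPa

V = 4Q/(πD²) = 4·0.225/(π·0.319²) = 2.815 m/s
h_f = f(L/D)V²/(2g) = 0.01930·(350/0.319)·2.815²/(2·9.81) = 8.554 m
Δp = ρg·h_f = 1025·9.81·8.554 = 86.01 kPa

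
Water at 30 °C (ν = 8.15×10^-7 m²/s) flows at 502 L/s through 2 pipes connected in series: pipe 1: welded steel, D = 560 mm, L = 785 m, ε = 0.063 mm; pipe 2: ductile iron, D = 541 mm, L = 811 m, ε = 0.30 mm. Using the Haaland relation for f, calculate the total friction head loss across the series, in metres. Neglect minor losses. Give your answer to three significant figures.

H ≈ 10.3 m

Pipe 1: V = 2.038 m/s, Re = 1.40×10^6, ε/D = 1.12×10^-4, f = 0.01320, h_1 = f(L/D)V²/2g = 3.918 m
Pipe 2: V = 2.184 m/s, Re = 1.45×10^6, ε/D = 5.55×10^-4, f = 0.01741, h_2 = f(L/D)V²/2g = 6.345 m
Series → Q common, losses add: H = Σh = 10.26 m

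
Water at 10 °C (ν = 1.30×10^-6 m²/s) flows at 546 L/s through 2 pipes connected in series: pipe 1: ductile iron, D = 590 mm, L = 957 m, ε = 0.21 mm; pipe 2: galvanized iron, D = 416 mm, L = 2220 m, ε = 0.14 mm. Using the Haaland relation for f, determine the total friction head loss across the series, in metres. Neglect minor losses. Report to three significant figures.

H ≈ 74.7 m

Pipe 1: V = 1.997 m/s, Re = 9.06×10^5, ε/D = 3.56×10^-4, f = 0.01614, h_1 = f(L/D)V²/2g = 5.322 m
Pipe 2: V = 4.017 m/s, Re = 1.29×10^6, ε/D = 3.37×10^-4, f = 0.01580, h_2 = f(L/D)V²/2g = 69.35 m
Series → Q common, losses add: H = Σh = 74.68 m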